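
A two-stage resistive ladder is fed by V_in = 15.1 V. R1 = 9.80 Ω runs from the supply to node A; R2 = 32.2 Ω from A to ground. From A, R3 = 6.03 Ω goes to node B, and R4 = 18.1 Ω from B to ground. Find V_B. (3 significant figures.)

Looking into the second stage from A: R3 + R4 = 24.13 Ω appears in parallel with R2.
Effective lower resistance at A: R2 ‖ 24.13 = 13.79 Ω.
First divider: V_A = V_in · 13.79/(9.80 + 13.79) = 8.828 V.
V_B = V_A × 0.7501 = 6.622 V.

V_B ≈ 6.62 V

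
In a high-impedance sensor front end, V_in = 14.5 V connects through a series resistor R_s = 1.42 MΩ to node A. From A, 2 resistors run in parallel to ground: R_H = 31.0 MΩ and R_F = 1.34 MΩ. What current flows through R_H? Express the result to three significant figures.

I ≈ 0.222 µA

Parallel bank: R_p = 1/(1/31.0 + 1/1.34) = 1.284 MΩ.
Node voltage V_A = V_in · R_p/(R_s + R_p) = 14.5 × 0.4749 = 6.887 V.
I(R_H) = V_A / R_H = 6.887/31.0 = 0.2222 µA.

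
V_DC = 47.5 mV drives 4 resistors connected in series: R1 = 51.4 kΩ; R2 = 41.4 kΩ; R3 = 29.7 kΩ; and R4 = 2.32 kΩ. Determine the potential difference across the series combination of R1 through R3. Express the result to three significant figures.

V ≈ 46.6 mV

Series total: ΣR = 51.4 + 41.4 + 29.7 + 2.32 = 124.8 kΩ.
R_{R1..R3} = 51.4 + 41.4 + 29.7 = 122.5 kΩ.
Voltage divider: V = V_DC · (122.5 / 124.8) = 47.5 × 0.9814 = 46.62 mV.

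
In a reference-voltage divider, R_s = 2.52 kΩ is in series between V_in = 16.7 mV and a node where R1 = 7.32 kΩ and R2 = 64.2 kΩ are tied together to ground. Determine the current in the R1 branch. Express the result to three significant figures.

Combine the parallel branches: R_p = (1/7.32 + 1/64.2)⁻¹ = 6.571 kΩ.
Node voltage V_A = V_in · R_p/(R_s + R_p) = 16.7 × 0.7228 = 12.07 mV.
Branch current I = V_A/R1 = 12.07/7.32 = 1.649 µA.

I ≈ 1.65 µA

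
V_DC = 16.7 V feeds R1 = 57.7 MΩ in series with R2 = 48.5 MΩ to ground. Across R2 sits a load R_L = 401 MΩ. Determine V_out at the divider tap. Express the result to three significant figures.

R2 ‖ R_L = (48.5 × 401)/(48.5 + 401) = 43.27 MΩ.
Now apply the divider: V_out = 16.7 × 0.4285 = 7.156 V.
(Unloaded it would be 7.63 V; the load pulls it down.)

V_out ≈ 7.16 V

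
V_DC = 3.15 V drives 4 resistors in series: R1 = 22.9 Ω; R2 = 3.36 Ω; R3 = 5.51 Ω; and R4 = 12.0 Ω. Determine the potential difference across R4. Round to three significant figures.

Series total: ΣR = 22.9 + 3.36 + 5.51 + 12.0 = 43.77 Ω.
V = V_DC · R/ΣR = 3.15 × 0.2742 = 0.8636 V.

V ≈ 0.864 V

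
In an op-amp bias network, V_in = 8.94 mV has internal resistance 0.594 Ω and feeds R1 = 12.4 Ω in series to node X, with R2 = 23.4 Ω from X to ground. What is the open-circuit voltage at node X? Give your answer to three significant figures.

R1' = 0.594 + 12.4 = 12.99 Ω (source resistance + R1).
Open-circuit (no load on X): V_th = V_in · R2/(R1' + R2) = 8.94 × 23.4/(12.99 + 23.4) = 5.748 mV.

V_th ≈ 5.75 mV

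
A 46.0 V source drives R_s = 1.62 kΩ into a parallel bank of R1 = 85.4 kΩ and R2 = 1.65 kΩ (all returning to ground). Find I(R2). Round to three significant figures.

Combine the parallel branches: R_p = (1/85.4 + 1/1.65)⁻¹ = 1.619 kΩ.
Node voltage V_A = V_CC · R_p/(R_s + R_p) = 46.0 × 0.4998 = 22.99 V.
Branch current I = V_A/R2 = 22.99/1.65 = 13.93 mA.

I ≈ 13.9 mA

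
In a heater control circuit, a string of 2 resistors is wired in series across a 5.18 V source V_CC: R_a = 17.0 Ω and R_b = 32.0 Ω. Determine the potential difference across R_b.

V ≈ 3.38 V

ΣR = 17.0 + 32.0 = 49.00 Ω.
Voltage divider: V = V_CC · (32.00 / 49.00) = 5.18 × 0.6531 = 3.383 V.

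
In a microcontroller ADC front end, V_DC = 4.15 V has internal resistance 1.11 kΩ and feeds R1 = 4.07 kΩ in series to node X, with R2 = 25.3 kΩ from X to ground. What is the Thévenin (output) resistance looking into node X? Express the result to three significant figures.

R1' = 1.11 + 4.07 = 5.180 kΩ (source resistance + R1).
Looking into X with the source shorted: R_th = R1'·R2/(R1'+R2) = 5.180 × 25.3/30.48 = 4.300 kΩ.

R_th ≈ 4.30 kΩ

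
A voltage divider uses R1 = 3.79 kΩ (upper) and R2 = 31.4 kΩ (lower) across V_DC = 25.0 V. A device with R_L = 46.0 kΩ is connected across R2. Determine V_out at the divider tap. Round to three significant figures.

The load sits in parallel with R2, giving an effective lower resistance R2' = R2·R_L/(R2+R_L) = 18.66 kΩ.
Now apply the divider: V_out = 25.0 × 0.8312 = 20.78 V.

V_out ≈ 20.8 V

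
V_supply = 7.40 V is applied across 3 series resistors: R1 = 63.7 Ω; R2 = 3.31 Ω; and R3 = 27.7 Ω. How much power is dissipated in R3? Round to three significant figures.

P ≈ 0.169 W

ΣR = 94.71 Ω → I = 7.40/94.71 = 0.07813 A.
P = I²R = 0.006105 × 27.7 = 0.1691 W.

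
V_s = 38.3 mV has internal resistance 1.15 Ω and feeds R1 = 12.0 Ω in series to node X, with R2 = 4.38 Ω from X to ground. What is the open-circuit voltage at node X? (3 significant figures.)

V_th ≈ 9.57 mV

R1' = 1.15 + 12.0 = 13.15 Ω (source resistance + R1).
Open-circuit (no load on X): V_th = V_s · R2/(R1' + R2) = 38.3 × 4.38/(13.15 + 4.38) = 9.570 mV.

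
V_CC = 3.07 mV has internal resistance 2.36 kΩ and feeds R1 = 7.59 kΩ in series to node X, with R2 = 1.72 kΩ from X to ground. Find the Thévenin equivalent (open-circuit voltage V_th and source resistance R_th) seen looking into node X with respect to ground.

R1' = 2.36 + 7.59 = 9.950 kΩ (source resistance + R1).
With X open, the divider is unloaded: V_th = 3.07 × 1.72/11.67 = 0.4525 mV.
With V_CC suppressed (replaced by a short), R_th = R1' ‖ R2 = (9.950 × 1.72)/(9.950 + 1.72) = 1.466 kΩ.

V_th ≈ 0.452 mV, R_th ≈ 1.47 kΩ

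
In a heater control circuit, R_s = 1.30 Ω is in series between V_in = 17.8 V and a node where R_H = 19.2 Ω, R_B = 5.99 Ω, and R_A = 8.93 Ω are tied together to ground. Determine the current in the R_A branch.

Equivalent of the parallel group: R_p = 3.021 Ω.
V_A by voltage divider: V_A = 17.8 × 3.021/(1.30 + 3.021) = 12.44 V.
Branch current I = V_A/R_A = 12.44/8.93 = 1.394 A.

I ≈ 1.39 A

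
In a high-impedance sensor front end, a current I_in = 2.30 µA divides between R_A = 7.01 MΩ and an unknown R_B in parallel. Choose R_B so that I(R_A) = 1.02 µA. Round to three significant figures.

R_B ≈ 5.59 MΩ

The fraction through R_A equals R_B/(R_A+R_B).
1.02/2.30 = R_B/(R_A + R_B) → R_B = R_A · (0.4435)/(1 − 0.4435) = 7.01 × 0.7969 = 5.586 MΩ.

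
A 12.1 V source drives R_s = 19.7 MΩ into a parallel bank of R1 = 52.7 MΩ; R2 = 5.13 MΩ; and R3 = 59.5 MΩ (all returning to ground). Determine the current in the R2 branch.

I ≈ 0.425 µA

Parallel bank: R_p = 1/(1/52.7 + 1/5.13 + 1/59.5) = 4.334 MΩ.
Node voltage V_A = V_supply · R_p/(R_s + R_p) = 12.1 × 0.1803 = 2.182 V.
Branch current I = V_A/R2 = 2.182/5.13 = 0.4254 µA.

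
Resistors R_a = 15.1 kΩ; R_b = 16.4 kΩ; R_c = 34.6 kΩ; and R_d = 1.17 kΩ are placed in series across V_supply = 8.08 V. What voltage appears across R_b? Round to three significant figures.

V ≈ 1.97 V

ΣR = 15.1 + 16.4 + 34.6 + 1.17 = 67.27 kΩ.
By the voltage-divider rule, V = 8.08 × 16.40/67.27 = 1.970 V.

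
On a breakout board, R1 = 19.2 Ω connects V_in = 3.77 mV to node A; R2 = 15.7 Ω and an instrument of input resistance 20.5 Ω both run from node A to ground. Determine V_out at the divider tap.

The load sits in parallel with R2, giving an effective lower resistance R2' = R2·R_L/(R2+R_L) = 8.891 Ω.
Voltage divider with the loaded lower leg: V_out = 3.77 × 8.891/(19.2 + 8.891) = 3.77 × 0.3165 = 1.193 mV.
(Unloaded it would be 1.70 mV; the load pulls it down.)

V_out ≈ 1.19 mV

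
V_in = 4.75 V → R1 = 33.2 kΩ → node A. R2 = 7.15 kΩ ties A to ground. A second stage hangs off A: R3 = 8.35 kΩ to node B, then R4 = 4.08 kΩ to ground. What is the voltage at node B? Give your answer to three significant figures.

V_B ≈ 0.188 V

Looking into the second stage from A: R3 + R4 = 12.43 kΩ appears in parallel with R2.
R2 ‖ (R3+R4) = 4.539 kΩ.
So V_A = 4.75 × 0.1203 = 0.5713 V.
V_B = V_A × 0.3282 = 0.1875 V.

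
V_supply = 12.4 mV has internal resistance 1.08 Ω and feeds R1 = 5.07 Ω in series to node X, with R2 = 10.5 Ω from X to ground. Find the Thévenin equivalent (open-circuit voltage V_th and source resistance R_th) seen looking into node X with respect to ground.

V_th ≈ 7.82 mV, R_th ≈ 3.88 Ω

R1' = 1.08 + 5.07 = 6.150 Ω (source resistance + R1).
Open-circuit (no load on X): V_th = V_supply · R2/(R1' + R2) = 12.4 × 10.5/(6.150 + 10.5) = 7.820 mV.
With V_supply suppressed (replaced by a short), R_th = R1' ‖ R2 = (6.150 × 10.5)/(6.150 + 10.5) = 3.878 Ω.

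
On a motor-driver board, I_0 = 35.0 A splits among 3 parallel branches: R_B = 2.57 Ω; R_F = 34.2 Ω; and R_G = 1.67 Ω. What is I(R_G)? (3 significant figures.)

Conductances: ΣG = 1/2.57 + 1/34.2 + 1/1.67 = 1.017 (1/Ω).
By the current-divider rule, I = I_0 · G_k/ΣG = 35.0 × 0.5887 = 20.60 A.

I ≈ 20.6 A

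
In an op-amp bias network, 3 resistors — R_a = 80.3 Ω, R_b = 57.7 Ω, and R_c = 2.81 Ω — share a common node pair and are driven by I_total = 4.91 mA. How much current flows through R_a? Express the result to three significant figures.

ΣG = 1/80.3 + 1/57.7 + 1/2.81 = 0.3857.
Current divider: I(R_a) = I_total · G_k/ΣG = 4.91 × (0.01245/0.3857) = 4.91 × 0.03229 = 0.1585 mA.

I ≈ 0.159 mA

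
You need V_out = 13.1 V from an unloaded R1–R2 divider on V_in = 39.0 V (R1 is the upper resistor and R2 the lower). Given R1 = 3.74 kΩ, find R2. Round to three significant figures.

R2 ≈ 1.89 kΩ

V_out/V_in = R2/(R1+R2) = 0.3359.
Rearranging, R2 = R1·k/(1−k) = 3.74 × 0.5058 = 1.892 kΩ.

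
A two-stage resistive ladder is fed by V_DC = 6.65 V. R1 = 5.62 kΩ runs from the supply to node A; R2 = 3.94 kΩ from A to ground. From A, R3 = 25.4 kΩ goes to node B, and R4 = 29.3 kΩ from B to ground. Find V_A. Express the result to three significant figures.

V_A ≈ 2.63 V

Node A sees R2 in parallel with the series input of stage 2, R3 + R4 = 54.70 kΩ.
R2 ‖ (R3+R4) = 3.675 kΩ.
So V_A = 6.65 × 0.3954 = 2.629 V.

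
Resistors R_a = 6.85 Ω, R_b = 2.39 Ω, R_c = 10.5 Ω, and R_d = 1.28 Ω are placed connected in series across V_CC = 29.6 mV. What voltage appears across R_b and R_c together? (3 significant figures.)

Series total: ΣR = 6.85 + 2.39 + 10.5 + 1.28 = 21.02 Ω.
R_{R_b..R_c} = 2.39 + 10.5 = 12.89 Ω.
V = V_CC · R/ΣR = 29.6 × 0.6132 = 18.15 mV.

V ≈ 18.2 mV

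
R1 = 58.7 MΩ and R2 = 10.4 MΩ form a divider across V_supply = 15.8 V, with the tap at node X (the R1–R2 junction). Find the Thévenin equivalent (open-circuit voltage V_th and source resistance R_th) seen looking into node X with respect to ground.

With X open, the divider is unloaded: V_th = 15.8 × 10.4/69.10 = 2.378 V.
With V_supply suppressed (replaced by a short), R_th = R1 ‖ R2 = (58.70 × 10.4)/(58.70 + 10.4) = 8.835 MΩ.

V_th ≈ 2.38 V, R_th ≈ 8.83 MΩ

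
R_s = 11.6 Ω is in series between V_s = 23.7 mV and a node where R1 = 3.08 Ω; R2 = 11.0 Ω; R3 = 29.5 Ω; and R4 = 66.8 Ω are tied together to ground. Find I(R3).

I ≈ 0.126 mA

Equivalent of the parallel group: R_p = 2.153 Ω.
V_A by voltage divider: V_A = 23.7 × 2.153/(11.6 + 2.153) = 3.710 mV.
Branch current I = V_A/R3 = 3.710/29.5 = 0.1258 mA.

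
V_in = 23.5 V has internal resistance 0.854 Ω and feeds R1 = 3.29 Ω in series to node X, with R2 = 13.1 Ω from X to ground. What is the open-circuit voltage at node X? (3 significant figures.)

V_th ≈ 17.9 V

R1' = 0.854 + 3.29 = 4.144 Ω (source resistance + R1).
With X open, the divider is unloaded: V_th = 23.5 × 13.1/17.24 = 17.85 V.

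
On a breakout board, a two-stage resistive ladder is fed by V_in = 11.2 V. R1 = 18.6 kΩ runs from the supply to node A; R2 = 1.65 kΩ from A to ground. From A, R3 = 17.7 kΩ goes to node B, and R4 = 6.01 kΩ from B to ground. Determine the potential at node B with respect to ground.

V_B ≈ 0.217 V

Looking into the second stage from A: R3 + R4 = 23.71 kΩ appears in parallel with R2.
R2 ‖ (R3+R4) = 1.543 kΩ.
So V_A = 11.2 × 0.07659 = 0.8578 V.
Then the unloaded second divider: V_B = V_A × R4/(R3+R4) = 0.8578 × 0.2535 = 0.2174 V.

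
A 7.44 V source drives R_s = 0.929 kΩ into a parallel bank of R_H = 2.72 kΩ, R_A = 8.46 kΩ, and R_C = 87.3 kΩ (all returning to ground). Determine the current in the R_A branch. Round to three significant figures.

I ≈ 0.602 mA

Parallel bank: R_p = 1/(1/2.72 + 1/8.46 + 1/87.3) = 2.011 kΩ.
V_A = 7.44 × 2.011/2.940 = 5.089 V.
Branch current I = V_A/R_A = 5.089/8.46 = 0.6015 mA.
(Equivalently: I_total = 2.531 mA, then current-divider fraction G_k/ΣG = 0.2377.)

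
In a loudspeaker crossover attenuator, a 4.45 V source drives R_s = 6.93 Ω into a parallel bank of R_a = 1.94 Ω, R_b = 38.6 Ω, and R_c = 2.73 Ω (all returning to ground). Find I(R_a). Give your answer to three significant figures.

Equivalent of the parallel group: R_p = 1.102 Ω.
V_A = 4.45 × 1.102/8.032 = 0.6104 V.
Branch current I = V_A/R_a = 0.6104/1.94 = 0.3146 A.

I ≈ 0.315 A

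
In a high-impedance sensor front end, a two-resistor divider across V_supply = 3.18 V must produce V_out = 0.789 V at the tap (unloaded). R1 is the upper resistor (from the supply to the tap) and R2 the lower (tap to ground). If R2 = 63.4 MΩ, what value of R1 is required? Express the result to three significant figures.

Required fraction k = V_out/V_supply = 0.2481.
R1 = R2·(1/k − 1) = 63.4 × 3.030 = 192.1 MΩ.

R1 ≈ 192 MΩ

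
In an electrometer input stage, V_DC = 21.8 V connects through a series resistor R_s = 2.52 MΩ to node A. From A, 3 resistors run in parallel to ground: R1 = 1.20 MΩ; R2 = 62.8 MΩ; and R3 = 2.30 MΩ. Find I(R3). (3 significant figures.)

I ≈ 2.24 µA

Parallel bank: R_p = 1/(1/1.20 + 1/62.8 + 1/2.30) = 0.7788 MΩ.
V_A = 21.8 × 0.7788/3.299 = 5.147 V.
I(R3) = V_A / R3 = 5.147/2.30 = 2.238 µA.
(Check via current divider: I_total = 6.608 µA; share G_k/ΣG = 0.3386 → same result.)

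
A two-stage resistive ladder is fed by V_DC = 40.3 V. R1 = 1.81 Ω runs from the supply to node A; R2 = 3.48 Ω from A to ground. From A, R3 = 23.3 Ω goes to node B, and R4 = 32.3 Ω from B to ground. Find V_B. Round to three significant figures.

V_B ≈ 15.1 V

Node A sees R2 in parallel with the series input of stage 2, R3 + R4 = 55.60 Ω.
Effective lower resistance at A: R2 ‖ 55.60 = 3.275 Ω.
So V_A = 40.3 × 0.6441 = 25.96 V.
Stage 2 is unloaded, so V_B = V_A · R4/(R3+R4) = 25.96 × 32.3/55.60 = 15.08 V.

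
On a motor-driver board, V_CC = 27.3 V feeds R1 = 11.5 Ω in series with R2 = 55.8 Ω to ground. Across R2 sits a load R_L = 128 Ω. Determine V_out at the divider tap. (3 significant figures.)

V_out ≈ 21.1 V

First combine the lower leg with the load: R2 ‖ R_L = 38.86 Ω.
Now apply the divider: V_out = 27.3 × 0.7716 = 21.07 V.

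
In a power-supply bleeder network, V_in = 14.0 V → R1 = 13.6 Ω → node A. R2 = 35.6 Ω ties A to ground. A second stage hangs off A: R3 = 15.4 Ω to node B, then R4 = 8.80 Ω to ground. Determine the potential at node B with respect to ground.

Looking into the second stage from A: R3 + R4 = 24.20 Ω appears in parallel with R2.
R2 ‖ (R3+R4) = 14.41 Ω.
First divider: V_A = V_in · 14.41/(13.6 + 14.41) = 7.202 V.
V_B = V_A × 0.3636 = 2.619 V.

V_B ≈ 2.62 V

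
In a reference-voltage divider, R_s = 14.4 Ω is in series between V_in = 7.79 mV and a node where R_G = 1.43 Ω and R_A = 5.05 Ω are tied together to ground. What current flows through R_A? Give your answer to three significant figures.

I ≈ 0.111 mA

Equivalent of the parallel group: R_p = 1.114 Ω.
V_A = 7.79 × 1.114/15.51 = 0.5596 mV.
I(R_A) = V_A / R_A = 0.5596/5.05 = 0.1108 mA.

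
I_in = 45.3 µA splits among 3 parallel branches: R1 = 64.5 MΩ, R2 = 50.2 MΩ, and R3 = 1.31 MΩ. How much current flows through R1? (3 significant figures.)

ΣG = 1/64.5 + 1/50.2 + 1/1.31 = 0.7988.
By the current-divider rule, I = I_in · G_k/ΣG = 45.3 × 0.01941 = 0.8792 µA.

I ≈ 0.879 µA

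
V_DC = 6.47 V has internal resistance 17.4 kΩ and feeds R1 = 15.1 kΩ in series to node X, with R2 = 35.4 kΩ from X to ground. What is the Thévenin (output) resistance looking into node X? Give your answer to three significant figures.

R1' = 17.4 + 15.1 = 32.50 kΩ (source resistance + R1).
With V_DC suppressed (replaced by a short), R_th = R1' ‖ R2 = (32.50 × 35.4)/(32.50 + 35.4) = 16.94 kΩ.

R_th ≈ 16.9 kΩ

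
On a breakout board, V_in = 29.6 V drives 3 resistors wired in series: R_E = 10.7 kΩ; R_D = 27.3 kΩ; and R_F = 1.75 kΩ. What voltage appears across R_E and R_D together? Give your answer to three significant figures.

Series total: ΣR = 10.7 + 27.3 + 1.75 = 39.75 kΩ.
R_{R_E..R_D} = 10.7 + 27.3 = 38.00 kΩ.
V = V_in · R/ΣR = 29.6 × 0.9560 = 28.30 V.

V ≈ 28.3 V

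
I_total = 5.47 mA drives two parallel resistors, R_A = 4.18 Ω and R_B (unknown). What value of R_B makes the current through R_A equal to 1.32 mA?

The fraction through R_A equals R_B/(R_A+R_B).
With f = 0.2413, R_B = R_A · f/(1−f) = 4.18 × 0.3181 = 1.330 Ω.

R_B ≈ 1.33 Ω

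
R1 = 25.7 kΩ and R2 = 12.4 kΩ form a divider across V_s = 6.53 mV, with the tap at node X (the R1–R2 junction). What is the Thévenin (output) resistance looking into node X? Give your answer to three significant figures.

R_th ≈ 8.36 kΩ

Zeroing V_s shorts the top of R1 to ground, so R_th = R1 ‖ R2 = 8.364 kΩ.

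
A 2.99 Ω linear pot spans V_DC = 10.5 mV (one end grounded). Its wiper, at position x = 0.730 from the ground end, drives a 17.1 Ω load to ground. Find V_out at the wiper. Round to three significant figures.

V_out ≈ 7.41 mV

Lower segment x·R_p = 2.183 Ω; upper segment (1−x)·R_p = 0.8073 Ω.
R_L loads the lower segment: effective lower R = 1.936 Ω.
Loaded-divider output: V_out = 10.5 × 0.7057 = 7.410 mV.
(Unloaded: V_out = x·V_DC = 7.67 mV.)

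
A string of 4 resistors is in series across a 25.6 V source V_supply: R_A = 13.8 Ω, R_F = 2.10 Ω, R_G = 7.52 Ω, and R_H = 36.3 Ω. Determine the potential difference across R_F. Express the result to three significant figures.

V ≈ 0.900 V

ΣR = 13.8 + 2.10 + 7.52 + 36.3 = 59.72 Ω.
Voltage divider: V = V_supply · (2.100 / 59.72) = 25.6 × 0.03516 = 0.9002 V.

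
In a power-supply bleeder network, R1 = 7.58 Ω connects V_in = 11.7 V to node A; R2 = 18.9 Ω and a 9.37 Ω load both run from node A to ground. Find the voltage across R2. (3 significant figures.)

First combine the lower leg with the load: R2 ‖ R_L = 6.264 Ω.
Then V_out = V_in · R2'/(R1 + R2') = 11.7 × 6.264/13.84 = 5.294 V.

V_out ≈ 5.29 V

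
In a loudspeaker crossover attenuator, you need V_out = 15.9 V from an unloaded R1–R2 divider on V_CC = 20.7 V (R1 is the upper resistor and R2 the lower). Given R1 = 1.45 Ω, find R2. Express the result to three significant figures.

The divider ratio is R2/(R1+R2) = 15.9/20.7 = 0.7681.
So R2 = R1 · V_out/(V_CC − V_out) = 1.45 × 15.9/(20.7 − 15.9) = 1.45 × 3.313 = 4.803 Ω.

R2 ≈ 4.80 Ω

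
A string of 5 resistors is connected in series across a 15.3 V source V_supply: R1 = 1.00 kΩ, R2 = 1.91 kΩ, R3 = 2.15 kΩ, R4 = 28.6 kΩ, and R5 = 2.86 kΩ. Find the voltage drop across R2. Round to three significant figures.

Total series resistance ΣR = 1.00 + 1.91 + 2.15 + 28.6 + 2.86 = 36.52 kΩ.
By the voltage-divider rule, V = 15.3 × 1.910/36.52 = 0.8002 V.

V ≈ 0.800 V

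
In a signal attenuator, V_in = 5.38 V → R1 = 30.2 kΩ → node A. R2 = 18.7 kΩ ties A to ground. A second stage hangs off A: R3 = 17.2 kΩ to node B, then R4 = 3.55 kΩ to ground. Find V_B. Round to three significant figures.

V_B ≈ 0.226 V

Looking into the second stage from A: R3 + R4 = 20.75 kΩ appears in parallel with R2.
Effective lower resistance at A: R2 ‖ 20.75 = 9.836 kΩ.
First divider: V_A = V_in · 9.836/(30.2 + 9.836) = 1.322 V.
Then the unloaded second divider: V_B = V_A × R4/(R3+R4) = 1.322 × 0.1711 = 0.2261 V.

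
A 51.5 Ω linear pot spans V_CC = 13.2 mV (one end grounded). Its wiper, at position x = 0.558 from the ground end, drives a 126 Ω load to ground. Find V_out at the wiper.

Split the track: R_lower = x·R_p = 28.74 Ω, R_upper = (1−x)·R_p = 22.76 Ω.
Lower segment in parallel with the load: 28.74 ‖ 126 = 23.40 Ω.
Loaded-divider output: V_out = 13.2 × 0.5069 = 6.691 mV.

V_out ≈ 6.69 mV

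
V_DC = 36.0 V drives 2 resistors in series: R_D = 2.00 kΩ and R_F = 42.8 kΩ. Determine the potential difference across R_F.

ΣR = 2.00 + 42.8 = 44.80 kΩ.
By the voltage-divider rule, V = 36.0 × 42.80/44.80 = 34.39 V.

V ≈ 34.4 V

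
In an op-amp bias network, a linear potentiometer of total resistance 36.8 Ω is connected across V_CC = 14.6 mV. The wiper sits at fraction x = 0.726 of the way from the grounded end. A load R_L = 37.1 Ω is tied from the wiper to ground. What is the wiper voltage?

Lower segment x·R_p = 26.72 Ω; upper segment (1−x)·R_p = 10.08 Ω.
Lower segment in parallel with the load: 26.72 ‖ 37.1 = 15.53 Ω.
Loaded-divider output: V_out = 14.6 × 0.6064 = 8.853 mV.

V_out ≈ 8.85 mV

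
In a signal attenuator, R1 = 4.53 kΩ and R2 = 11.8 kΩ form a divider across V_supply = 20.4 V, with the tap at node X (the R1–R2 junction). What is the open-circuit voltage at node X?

V_th ≈ 14.7 V

V_th is the unloaded tap voltage: V_supply · R2/(R1+R2) = 20.4 × 0.7226 = 14.74 V.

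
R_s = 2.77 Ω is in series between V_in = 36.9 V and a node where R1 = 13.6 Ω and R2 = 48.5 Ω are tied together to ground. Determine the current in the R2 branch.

Combine the parallel branches: R_p = (1/13.6 + 1/48.5)⁻¹ = 10.62 Ω.
Node voltage V_A = V_in · R_p/(R_s + R_p) = 36.9 × 0.7932 = 29.27 V.
I(R2) = V_A / R2 = 29.27/48.5 = 0.6035 A.

I ≈ 0.603 A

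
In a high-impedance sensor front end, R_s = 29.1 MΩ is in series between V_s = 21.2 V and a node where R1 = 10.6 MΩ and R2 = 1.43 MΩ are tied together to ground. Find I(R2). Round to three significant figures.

I ≈ 0.615 µA

Parallel bank: R_p = 1/(1/10.6 + 1/1.43) = 1.260 MΩ.
Node voltage V_A = V_s · R_p/(R_s + R_p) = 21.2 × 0.04150 = 0.8799 V.
I(R2) = V_A / R2 = 0.8799/1.43 = 0.6153 µA.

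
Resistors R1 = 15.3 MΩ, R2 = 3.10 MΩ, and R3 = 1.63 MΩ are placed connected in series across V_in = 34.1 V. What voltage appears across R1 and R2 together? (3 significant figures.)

V ≈ 31.3 V

Series total: ΣR = 15.3 + 3.10 + 1.63 = 20.03 MΩ.
R_{R1..R2} = 15.3 + 3.10 = 18.40 MΩ.
V = V_in · R/ΣR = 34.1 × 0.9186 = 31.33 V.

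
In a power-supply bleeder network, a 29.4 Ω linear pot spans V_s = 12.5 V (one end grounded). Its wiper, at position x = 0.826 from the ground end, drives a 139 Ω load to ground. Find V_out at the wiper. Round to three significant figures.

The pot divides into 5.116 Ω above the wiper and 24.28 Ω below.
(x·R_p) ‖ R_L = 20.67 Ω.
Then V_out = V_s · 20.67/(5.116 + 20.67) = 10.02 V.

V_out ≈ 10.0 V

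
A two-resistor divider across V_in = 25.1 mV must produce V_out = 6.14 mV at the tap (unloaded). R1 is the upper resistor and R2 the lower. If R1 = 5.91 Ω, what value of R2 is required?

R2 ≈ 1.91 Ω

Required fraction k = V_out/V_in = 0.2446.
Rearranging, R2 = R1·k/(1−k) = 5.91 × 0.3238 = 1.914 Ω.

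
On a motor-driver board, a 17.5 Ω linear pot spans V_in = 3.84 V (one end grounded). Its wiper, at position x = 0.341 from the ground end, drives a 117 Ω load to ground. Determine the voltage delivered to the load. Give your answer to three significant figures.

The pot divides into 11.53 Ω above the wiper and 5.968 Ω below.
Lower segment in parallel with the load: 5.968 ‖ 117 = 5.678 Ω.
V_out = 3.84 × 5.678/(11.53 + 5.678) = 1.267 V.
(Unloaded: V_out = x·V_in = 1.31 V.)

V_out ≈ 1.27 V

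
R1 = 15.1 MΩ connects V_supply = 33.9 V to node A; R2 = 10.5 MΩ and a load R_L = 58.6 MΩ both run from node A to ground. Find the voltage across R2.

The load sits in parallel with R2, giving an effective lower resistance R2' = R2·R_L/(R2+R_L) = 8.904 MΩ.
Then V_out = V_supply · R2'/(R1 + R2') = 33.9 × 8.904/24.00 = 12.58 V.

V_out ≈ 12.6 V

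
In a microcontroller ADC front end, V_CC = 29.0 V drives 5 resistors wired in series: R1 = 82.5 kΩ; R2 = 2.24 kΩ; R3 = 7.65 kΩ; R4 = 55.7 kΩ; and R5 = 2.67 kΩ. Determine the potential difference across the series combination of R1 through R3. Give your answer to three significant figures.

V ≈ 17.8 V

Total series resistance ΣR = 82.5 + 2.24 + 7.65 + 55.7 + 2.67 = 150.8 kΩ.
R_{R1..R3} = 82.5 + 2.24 + 7.65 = 92.39 kΩ.
Voltage divider: V = V_CC · (92.39 / 150.8) = 29.0 × 0.6128 = 17.77 V.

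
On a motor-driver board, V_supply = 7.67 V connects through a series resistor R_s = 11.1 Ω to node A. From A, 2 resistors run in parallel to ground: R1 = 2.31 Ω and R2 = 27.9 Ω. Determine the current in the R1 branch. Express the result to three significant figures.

I ≈ 0.535 A

Combine the parallel branches: R_p = (1/2.31 + 1/27.9)⁻¹ = 2.133 Ω.
V_A by voltage divider: V_A = 7.67 × 2.133/(11.1 + 2.133) = 1.236 V.
I(R1) = V_A / R1 = 1.236/2.31 = 0.5353 A.
(Equivalently: I_total = 0.5796 A, then current-divider fraction G_k/ΣG = 0.9235.)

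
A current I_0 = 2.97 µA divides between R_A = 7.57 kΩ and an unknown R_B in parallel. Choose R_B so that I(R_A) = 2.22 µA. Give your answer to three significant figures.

The fraction through R_A equals R_B/(R_A+R_B).
With f = 0.7475, R_B = R_A · f/(1−f) = 7.57 × 2.960 = 22.41 kΩ.

R_B ≈ 22.4 kΩ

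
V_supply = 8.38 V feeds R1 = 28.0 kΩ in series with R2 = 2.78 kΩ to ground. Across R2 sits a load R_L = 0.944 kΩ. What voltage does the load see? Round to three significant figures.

R2 ‖ R_L = (2.78 × 0.944)/(2.78 + 0.944) = 0.7047 kΩ.
Then V_out = V_supply · R2'/(R1 + R2') = 8.38 × 0.7047/28.70 = 0.2057 V.

V_out ≈ 0.206 V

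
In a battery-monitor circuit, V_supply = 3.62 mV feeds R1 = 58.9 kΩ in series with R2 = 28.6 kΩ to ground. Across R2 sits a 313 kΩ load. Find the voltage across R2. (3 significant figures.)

First combine the lower leg with the load: R2 ‖ R_L = 26.21 kΩ.
Now apply the divider: V_out = 3.62 × 0.3079 = 1.115 mV.

V_out ≈ 1.11 mV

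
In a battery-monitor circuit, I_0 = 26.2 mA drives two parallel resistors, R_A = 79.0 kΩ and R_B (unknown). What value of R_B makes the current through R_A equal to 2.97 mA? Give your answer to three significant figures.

R_B ≈ 10.1 kΩ

Two-branch current divider: I_A = I_0 · R_B/(R_A + R_B).
2.97/26.2 = R_B/(R_A + R_B) → R_B = R_A · (0.1134)/(1 − 0.1134) = 79.0 × 0.1279 = 10.10 kΩ.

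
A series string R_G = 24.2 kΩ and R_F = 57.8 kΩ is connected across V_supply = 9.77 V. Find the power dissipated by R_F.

P ≈ 0.821 mW

The common current is I = 9.77/82.00 = 0.1191 mA.
P = I²R = 0.01420 × 57.8 = 0.8205 mW.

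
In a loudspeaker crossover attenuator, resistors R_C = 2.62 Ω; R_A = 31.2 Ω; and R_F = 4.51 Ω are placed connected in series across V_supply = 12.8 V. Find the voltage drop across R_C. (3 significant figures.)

V ≈ 0.875 V

Total series resistance ΣR = 2.62 + 31.2 + 4.51 = 38.33 Ω.
By the voltage-divider rule, V = 12.8 × 2.620/38.33 = 0.8749 V.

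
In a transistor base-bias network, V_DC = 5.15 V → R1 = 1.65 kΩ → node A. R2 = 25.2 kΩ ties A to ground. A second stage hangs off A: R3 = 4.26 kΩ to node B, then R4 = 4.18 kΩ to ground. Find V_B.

Looking into the second stage from A: R3 + R4 = 8.440 kΩ appears in parallel with R2.
R2 ‖ (R3+R4) = 6.322 kΩ.
V_A = 5.15 × 6.322/(1.65 + 6.322) = 4.084 V.
Stage 2 is unloaded, so V_B = V_A · R4/(R3+R4) = 4.084 × 4.18/8.440 = 2.023 V.

V_B ≈ 2.02 V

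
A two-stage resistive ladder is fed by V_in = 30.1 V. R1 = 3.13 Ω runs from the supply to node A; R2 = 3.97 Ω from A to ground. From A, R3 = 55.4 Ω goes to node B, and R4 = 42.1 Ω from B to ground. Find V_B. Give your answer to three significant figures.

Looking into the second stage from A: R3 + R4 = 97.50 Ω appears in parallel with R2.
Effective lower resistance at A: R2 ‖ 97.50 = 3.815 Ω.
So V_A = 30.1 × 0.5493 = 16.53 V.
Then the unloaded second divider: V_B = V_A × R4/(R3+R4) = 16.53 × 0.4318 = 7.139 V.

V_B ≈ 7.14 V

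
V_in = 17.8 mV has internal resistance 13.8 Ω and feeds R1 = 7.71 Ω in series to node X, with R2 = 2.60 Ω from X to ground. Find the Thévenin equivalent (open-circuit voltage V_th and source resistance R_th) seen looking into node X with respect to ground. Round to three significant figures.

V_th ≈ 1.92 mV, R_th ≈ 2.32 Ω

R1' = 13.8 + 7.71 = 21.51 Ω (source resistance + R1).
V_th is the unloaded tap voltage: V_in · R2/(R1'+R2) = 17.8 × 0.1078 = 1.920 mV.
With V_in suppressed (replaced by a short), R_th = R1' ‖ R2 = (21.51 × 2.60)/(21.51 + 2.60) = 2.320 Ω.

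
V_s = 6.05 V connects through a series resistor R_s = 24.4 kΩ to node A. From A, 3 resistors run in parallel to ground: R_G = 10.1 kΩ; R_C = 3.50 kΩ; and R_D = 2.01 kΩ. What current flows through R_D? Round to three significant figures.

I ≈ 0.134 mA

Combine the parallel branches: R_p = (1/10.1 + 1/3.50 + 1/2.01)⁻¹ = 1.133 kΩ.
Node voltage V_A = V_s · R_p/(R_s + R_p) = 6.05 × 0.04439 = 0.2686 V.
I(R_D) = V_A / R_D = 0.2686/2.01 = 0.1336 mA.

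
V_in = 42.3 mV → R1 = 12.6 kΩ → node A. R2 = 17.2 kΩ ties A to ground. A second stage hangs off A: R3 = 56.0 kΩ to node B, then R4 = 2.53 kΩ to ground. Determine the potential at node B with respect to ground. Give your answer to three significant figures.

Looking into the second stage from A: R3 + R4 = 58.53 kΩ appears in parallel with R2.
R2 ‖ (R3+R4) = 13.29 kΩ.
So V_A = 42.3 × 0.5134 = 21.72 mV.
Stage 2 is unloaded, so V_B = V_A · R4/(R3+R4) = 21.72 × 2.53/58.53 = 0.9387 mV.

V_B ≈ 0.939 mV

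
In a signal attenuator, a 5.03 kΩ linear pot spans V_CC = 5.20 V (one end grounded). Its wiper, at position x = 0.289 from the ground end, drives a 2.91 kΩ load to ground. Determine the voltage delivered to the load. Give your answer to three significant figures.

The pot divides into 3.576 kΩ above the wiper and 1.454 kΩ below.
R_L loads the lower segment: effective lower R = 0.9694 kΩ.
Loaded-divider output: V_out = 5.20 × 0.2133 = 1.109 V.
(Unloaded: V_out = x·V_CC = 1.50 V.)

V_out ≈ 1.11 V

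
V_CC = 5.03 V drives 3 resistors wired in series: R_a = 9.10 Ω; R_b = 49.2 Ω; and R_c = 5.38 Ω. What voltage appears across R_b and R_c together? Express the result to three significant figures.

ΣR = 9.10 + 49.2 + 5.38 = 63.68 Ω.
R_{R_b..R_c} = 49.2 + 5.38 = 54.58 Ω.
By the voltage-divider rule, V = 5.03 × 54.58/63.68 = 4.311 V.

V ≈ 4.31 V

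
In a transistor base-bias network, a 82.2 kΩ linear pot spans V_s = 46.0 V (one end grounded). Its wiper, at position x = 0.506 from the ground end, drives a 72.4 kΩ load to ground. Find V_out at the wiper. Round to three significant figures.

V_out ≈ 18.1 V

The pot divides into 40.61 kΩ above the wiper and 41.59 kΩ below.
Lower segment in parallel with the load: 41.59 ‖ 72.4 = 26.42 kΩ.
V_out = 46.0 × 26.42/(40.61 + 26.42) = 18.13 V.
(Unloaded: V_out = x·V_s = 23.3 V.)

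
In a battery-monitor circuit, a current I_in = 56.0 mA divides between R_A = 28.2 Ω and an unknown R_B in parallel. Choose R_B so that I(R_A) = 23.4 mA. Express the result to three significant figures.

R_B ≈ 20.2 Ω

Two-branch current divider: I_A = I_in · R_B/(R_A + R_B).
23.4/56.0 = R_B/(R_A + R_B) → R_B = R_A · (0.4179)/(1 − 0.4179) = 28.2 × 0.7178 = 20.24 Ω.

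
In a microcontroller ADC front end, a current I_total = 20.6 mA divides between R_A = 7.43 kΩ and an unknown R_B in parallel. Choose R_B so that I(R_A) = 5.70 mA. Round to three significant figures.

In a two-way split, I_A/I_total = R_B/(R_A + R_B).
With f = 0.2767, R_B = R_A · f/(1−f) = 7.43 × 0.3826 = 2.842 kΩ.

R_B ≈ 2.84 kΩ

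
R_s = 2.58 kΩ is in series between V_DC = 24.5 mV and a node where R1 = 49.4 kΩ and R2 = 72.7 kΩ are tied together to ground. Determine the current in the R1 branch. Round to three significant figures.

Equivalent of the parallel group: R_p = 29.41 kΩ.
V_A by voltage divider: V_A = 24.5 × 29.41/(2.58 + 29.41) = 22.52 mV.
I(R1) = V_A / R1 = 22.52/49.4 = 0.4560 µA.
(Check via current divider: I_total = 0.7658 µA; share G_k/ΣG = 0.5954 → same result.)

I ≈ 0.456 µA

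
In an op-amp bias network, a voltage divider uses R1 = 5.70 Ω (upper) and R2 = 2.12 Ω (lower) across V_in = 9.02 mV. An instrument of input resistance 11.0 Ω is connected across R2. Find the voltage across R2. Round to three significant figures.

V_out ≈ 2.14 mV

R2 ‖ R_L = (2.12 × 11.0)/(2.12 + 11.0) = 1.777 Ω.
Then V_out = V_in · R2'/(R1 + R2') = 9.02 × 1.777/7.477 = 2.144 mV.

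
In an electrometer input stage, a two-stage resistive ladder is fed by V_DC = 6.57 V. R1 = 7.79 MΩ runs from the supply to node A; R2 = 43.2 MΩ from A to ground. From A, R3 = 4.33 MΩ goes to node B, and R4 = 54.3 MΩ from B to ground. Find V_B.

Looking into the second stage from A: R3 + R4 = 58.63 MΩ appears in parallel with R2.
R2 ‖ (R3+R4) = 24.87 MΩ.
So V_A = 6.57 × 0.7615 = 5.003 V.
V_B = V_A × 0.9261 = 4.634 V.

V_B ≈ 4.63 V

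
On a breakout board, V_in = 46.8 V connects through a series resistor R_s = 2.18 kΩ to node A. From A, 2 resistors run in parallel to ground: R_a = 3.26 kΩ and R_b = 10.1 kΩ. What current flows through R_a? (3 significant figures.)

Equivalent of the parallel group: R_p = 2.465 kΩ.
V_A by voltage divider: V_A = 46.8 × 2.465/(2.18 + 2.465) = 24.83 V.
I(R_a) = V_A / R_a = 24.83/3.26 = 7.618 mA.

I ≈ 7.62 mA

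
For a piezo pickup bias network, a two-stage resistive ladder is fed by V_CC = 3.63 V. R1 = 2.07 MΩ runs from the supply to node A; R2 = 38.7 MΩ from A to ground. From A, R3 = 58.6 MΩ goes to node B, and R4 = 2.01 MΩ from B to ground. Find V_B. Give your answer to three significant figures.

V_B ≈ 0.111 V

Node A sees R2 in parallel with the series input of stage 2, R3 + R4 = 60.61 MΩ.
Effective lower resistance at A: R2 ‖ 60.61 = 23.62 MΩ.
First divider: V_A = V_CC · 23.62/(2.07 + 23.62) = 3.337 V.
Then the unloaded second divider: V_B = V_A × R4/(R3+R4) = 3.337 × 0.03316 = 0.1107 V.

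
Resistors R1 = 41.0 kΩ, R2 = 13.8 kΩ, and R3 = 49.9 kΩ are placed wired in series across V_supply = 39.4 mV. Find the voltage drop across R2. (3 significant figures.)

V ≈ 5.19 mV

Series total: ΣR = 41.0 + 13.8 + 49.9 = 104.7 kΩ.
V = V_supply · R/ΣR = 39.4 × 0.1318 = 5.193 mV.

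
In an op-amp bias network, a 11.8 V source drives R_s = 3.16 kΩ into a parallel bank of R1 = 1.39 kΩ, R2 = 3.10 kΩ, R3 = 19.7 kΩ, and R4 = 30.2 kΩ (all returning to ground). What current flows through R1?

Equivalent of the parallel group: R_p = 0.8882 kΩ.
Node voltage V_A = V_supply · R_p/(R_s + R_p) = 11.8 × 0.2194 = 2.589 V.
Branch current I = V_A/R1 = 2.589/1.39 = 1.863 mA.
(Check via current divider: I_total = 2.915 mA; share G_k/ΣG = 0.6390 → same result.)

I ≈ 1.86 mA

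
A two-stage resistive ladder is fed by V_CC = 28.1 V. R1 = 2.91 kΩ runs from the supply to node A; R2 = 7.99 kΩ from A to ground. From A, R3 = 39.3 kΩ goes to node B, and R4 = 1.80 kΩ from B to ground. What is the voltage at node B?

V_B ≈ 0.858 V

The second stage (R3 + R4 = 41.10 kΩ) loads node A in parallel with R2.
Effective lower resistance at A: R2 ‖ 41.10 = 6.690 kΩ.
First divider: V_A = V_CC · 6.690/(2.91 + 6.690) = 19.58 V.
Stage 2 is unloaded, so V_B = V_A · R4/(R3+R4) = 19.58 × 1.80/41.10 = 0.8576 V.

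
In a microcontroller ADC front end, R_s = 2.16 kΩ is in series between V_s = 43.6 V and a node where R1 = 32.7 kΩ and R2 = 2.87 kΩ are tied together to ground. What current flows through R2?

Parallel bank: R_p = 1/(1/32.7 + 1/2.87) = 2.638 kΩ.
Node voltage V_A = V_s · R_p/(R_s + R_p) = 43.6 × 0.5499 = 23.97 V.
Branch current I = V_A/R2 = 23.97/2.87 = 8.353 mA.
(Equivalently: I_total = 9.086 mA, then current-divider fraction G_k/ΣG = 0.9193.)

I ≈ 8.35 mA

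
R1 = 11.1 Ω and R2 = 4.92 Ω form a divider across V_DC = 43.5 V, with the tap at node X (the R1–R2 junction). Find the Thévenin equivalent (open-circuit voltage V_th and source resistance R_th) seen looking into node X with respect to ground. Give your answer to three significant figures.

V_th is the unloaded tap voltage: V_DC · R2/(R1+R2) = 43.5 × 0.3071 = 13.36 V.
Zeroing V_DC shorts the top of R1 to ground, so R_th = R1 ‖ R2 = 3.409 Ω.

V_th ≈ 13.4 V, R_th ≈ 3.41 Ω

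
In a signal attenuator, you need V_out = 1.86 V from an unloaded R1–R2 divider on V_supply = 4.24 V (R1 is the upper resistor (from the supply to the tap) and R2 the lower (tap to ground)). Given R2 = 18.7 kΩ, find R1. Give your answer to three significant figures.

Required fraction k = V_out/V_supply = 0.4387.
R1 = R2·(1/k − 1) = 18.7 × 1.280 = 23.93 kΩ.

R1 ≈ 23.9 kΩ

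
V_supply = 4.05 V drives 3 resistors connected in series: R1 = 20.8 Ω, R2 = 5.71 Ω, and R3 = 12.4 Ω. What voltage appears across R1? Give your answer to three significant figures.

Series total: ΣR = 20.8 + 5.71 + 12.4 = 38.91 Ω.
By the voltage-divider rule, V = 4.05 × 20.80/38.91 = 2.165 V.

V ≈ 2.16 V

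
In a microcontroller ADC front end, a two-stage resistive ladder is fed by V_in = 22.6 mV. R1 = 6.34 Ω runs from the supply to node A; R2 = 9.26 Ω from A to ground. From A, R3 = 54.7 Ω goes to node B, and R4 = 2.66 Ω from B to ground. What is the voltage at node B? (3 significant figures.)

V_B ≈ 0.584 mV

Node A sees R2 in parallel with the series input of stage 2, R3 + R4 = 57.36 Ω.
R2 ‖ (R3+R4) = 7.973 Ω.
V_A = 22.6 × 7.973/(6.34 + 7.973) = 12.59 mV.
Stage 2 is unloaded, so V_B = V_A · R4/(R3+R4) = 12.59 × 2.66/57.36 = 0.5838 mV.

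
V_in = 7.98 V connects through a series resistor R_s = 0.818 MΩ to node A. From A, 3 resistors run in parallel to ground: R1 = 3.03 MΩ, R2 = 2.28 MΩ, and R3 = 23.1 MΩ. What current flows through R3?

I ≈ 0.208 µA

Equivalent of the parallel group: R_p = 1.232 MΩ.
V_A = 7.98 × 1.232/2.050 = 4.795 V.
I(R3) = V_A / R3 = 4.795/23.1 = 0.2076 µA.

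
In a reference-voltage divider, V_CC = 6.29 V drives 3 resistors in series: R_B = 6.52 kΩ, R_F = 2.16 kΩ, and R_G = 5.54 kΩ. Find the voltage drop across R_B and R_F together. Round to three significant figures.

Series total: ΣR = 6.52 + 2.16 + 5.54 = 14.22 kΩ.
R_{R_B..R_F} = 6.52 + 2.16 = 8.680 kΩ.
Voltage divider: V = V_CC · (8.680 / 14.22) = 6.29 × 0.6104 = 3.839 V.

V ≈ 3.84 V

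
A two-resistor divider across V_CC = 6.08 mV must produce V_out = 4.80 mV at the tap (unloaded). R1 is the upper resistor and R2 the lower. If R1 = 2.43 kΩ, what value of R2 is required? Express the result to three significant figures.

V_out/V_CC = R2/(R1+R2) = 0.7895.
Rearranging, R2 = R1·k/(1−k) = 2.43 × 3.750 = 9.112 kΩ.

R2 ≈ 9.11 kΩ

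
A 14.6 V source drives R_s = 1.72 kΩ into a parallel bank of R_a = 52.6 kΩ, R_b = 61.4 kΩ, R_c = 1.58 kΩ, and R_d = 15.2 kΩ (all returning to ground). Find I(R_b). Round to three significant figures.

Equivalent of the parallel group: R_p = 1.362 kΩ.
V_A = 14.6 × 1.362/3.082 = 6.453 V.
Branch current I = V_A/R_b = 6.453/61.4 = 0.1051 mA.

I ≈ 0.105 mA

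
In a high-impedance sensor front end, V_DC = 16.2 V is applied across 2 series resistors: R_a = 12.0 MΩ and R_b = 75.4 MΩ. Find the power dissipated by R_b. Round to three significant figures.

P ≈ 2.59 µW

Series current I = V_DC/ΣR = 16.2/87.40 = 0.1854 µA.
P = I²R = 0.03436 × 75.4 = 2.590 µW.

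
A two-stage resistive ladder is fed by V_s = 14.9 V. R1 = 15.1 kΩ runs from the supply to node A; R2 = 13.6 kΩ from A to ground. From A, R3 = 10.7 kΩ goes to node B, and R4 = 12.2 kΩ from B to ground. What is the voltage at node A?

Looking into the second stage from A: R3 + R4 = 22.90 kΩ appears in parallel with R2.
R2 ‖ (R3+R4) = 8.533 kΩ.
First divider: V_A = V_s · 8.533/(15.1 + 8.533) = 5.380 V.

V_A ≈ 5.38 V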